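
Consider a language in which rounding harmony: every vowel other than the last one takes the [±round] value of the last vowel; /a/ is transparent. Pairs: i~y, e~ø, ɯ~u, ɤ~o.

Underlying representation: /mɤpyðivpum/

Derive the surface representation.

[mopyðyvpum]

/ɤ/ harmonizes with /u/ ([+round]) → [o]
/i/ harmonizes with /u/ ([+round]) → [y]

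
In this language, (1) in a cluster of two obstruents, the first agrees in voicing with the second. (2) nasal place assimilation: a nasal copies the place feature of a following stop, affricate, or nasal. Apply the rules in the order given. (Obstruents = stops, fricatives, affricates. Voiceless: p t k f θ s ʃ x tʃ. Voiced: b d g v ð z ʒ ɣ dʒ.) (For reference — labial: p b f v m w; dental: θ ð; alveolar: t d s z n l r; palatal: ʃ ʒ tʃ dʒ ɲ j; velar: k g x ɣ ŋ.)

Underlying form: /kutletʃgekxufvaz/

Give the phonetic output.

[kutledʒgekxuvvaz]

Rule 1: /tʃ/ before /g/ (voiced) → [dʒ]
Rule 1: /f/ before /v/ (voiced) → [v]
After rule 1: kutledʒgekxuvvaz
Rule 2: no segment meets the rule's conditions; no change.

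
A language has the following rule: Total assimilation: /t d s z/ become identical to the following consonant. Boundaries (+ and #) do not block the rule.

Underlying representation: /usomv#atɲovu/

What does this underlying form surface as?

[usomv#aɲɲovu]

/t/ before /ɲ/ → [ɲ] (total assimilation)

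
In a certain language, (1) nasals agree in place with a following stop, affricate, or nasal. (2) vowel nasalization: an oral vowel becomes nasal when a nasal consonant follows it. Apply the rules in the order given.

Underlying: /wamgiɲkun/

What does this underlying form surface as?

Rule 1: /m/ before /g/ (velar) → [ŋ]
Rule 1: /ɲ/ before /k/ (velar) → [ŋ]
After rule 1: waŋgiŋkun
Rule 2: /a/ before nasal /ŋ/ → [ã]
Rule 2: /i/ before nasal /ŋ/ → [ĩ]
Rule 2: /u/ before nasal /n/ → [ũ]

[wãŋgĩŋkũn]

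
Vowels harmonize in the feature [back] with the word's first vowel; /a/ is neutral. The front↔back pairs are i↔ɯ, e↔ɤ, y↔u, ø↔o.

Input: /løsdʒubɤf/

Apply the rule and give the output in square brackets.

/u/ harmonizes with /ø/ ([-back]) → [y]
/ɤ/ harmonizes with /ø/ ([-back]) → [e]

[løsdʒybef]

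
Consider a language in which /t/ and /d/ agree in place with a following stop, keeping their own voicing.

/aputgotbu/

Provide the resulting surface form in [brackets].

/t/ before /g/ (velar) → [k]
/t/ before /b/ (labial) → [p]

[apukgopbu]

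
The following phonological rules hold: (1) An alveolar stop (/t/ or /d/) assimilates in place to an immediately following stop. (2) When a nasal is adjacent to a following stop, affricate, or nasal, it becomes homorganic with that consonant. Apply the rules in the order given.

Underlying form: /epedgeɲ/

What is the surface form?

Rule 1: /d/ before /g/ (velar) → [g]
After rule 1: epeggeɲ
Rule 2: no segment meets the rule's conditions; no change.

[epeggeɲ]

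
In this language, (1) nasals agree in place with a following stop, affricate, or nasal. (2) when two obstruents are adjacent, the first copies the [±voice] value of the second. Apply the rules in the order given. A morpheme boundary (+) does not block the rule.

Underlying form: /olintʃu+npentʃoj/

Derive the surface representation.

[oliɲtʃu+mpeɲtʃoj]

Rule 1: /n/ before /tʃ/ (palatal) → [ɲ]
Rule 1: /n/ before /p/ (labial) → [m]
Rule 1: /n/ before /tʃ/ (palatal) → [ɲ]
After rule 1: oliɲtʃu+mpeɲtʃoj
Rule 2: no segment meets the rule's conditions; no change.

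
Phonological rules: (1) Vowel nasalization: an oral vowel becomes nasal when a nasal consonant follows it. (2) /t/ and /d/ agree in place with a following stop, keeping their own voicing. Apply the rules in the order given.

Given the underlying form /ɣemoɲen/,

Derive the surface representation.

[ɣẽmõɲẽn]

Rule 1: /e/ before nasal /m/ → [ẽ]
Rule 1: /o/ before nasal /ɲ/ → [õ]
Rule 1: /e/ before nasal /n/ → [ẽ]
After rule 1: ɣẽmõɲẽn
Rule 2: no segment meets the rule's conditions; no change.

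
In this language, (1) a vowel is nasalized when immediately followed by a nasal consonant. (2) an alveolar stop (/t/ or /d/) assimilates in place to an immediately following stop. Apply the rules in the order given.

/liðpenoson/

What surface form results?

[liðpẽnosõn]

Rule 1: /e/ before nasal /n/ → [ẽ]
Rule 1: /o/ before nasal /n/ → [õ]
After rule 1: liðpẽnosõn
Rule 2: no segment meets the rule's conditions; no change.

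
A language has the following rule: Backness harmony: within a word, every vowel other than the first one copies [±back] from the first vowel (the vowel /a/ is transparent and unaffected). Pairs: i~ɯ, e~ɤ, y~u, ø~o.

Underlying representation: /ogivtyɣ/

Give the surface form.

/i/ harmonizes with /o/ ([+back]) → [ɯ]
/y/ harmonizes with /o/ ([+back]) → [u]

[ogɯvtuɣ]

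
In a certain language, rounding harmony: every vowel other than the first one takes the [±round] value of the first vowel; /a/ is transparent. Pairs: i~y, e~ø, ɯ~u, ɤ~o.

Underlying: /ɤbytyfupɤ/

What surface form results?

/y/ harmonizes with /ɤ/ ([-round]) → [i]
/y/ harmonizes with /ɤ/ ([-round]) → [i]
/u/ harmonizes with /ɤ/ ([-round]) → [ɯ]

[ɤbitifɯpɤ]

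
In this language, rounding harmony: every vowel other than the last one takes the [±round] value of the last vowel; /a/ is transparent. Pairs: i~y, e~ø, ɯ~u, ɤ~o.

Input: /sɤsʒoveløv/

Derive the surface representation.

[sosʒovøløv]

/ɤ/ harmonizes with /ø/ ([+round]) → [o]
/e/ harmonizes with /ø/ ([+round]) → [ø]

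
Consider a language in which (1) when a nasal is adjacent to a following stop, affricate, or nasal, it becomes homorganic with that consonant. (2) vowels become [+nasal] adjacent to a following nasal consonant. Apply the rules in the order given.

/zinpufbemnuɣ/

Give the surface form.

[zĩmpufbẽnnuɣ]

Rule 1: /n/ before /p/ (labial) → [m]
Rule 1: /m/ before /n/ (alveolar) → [n]
After rule 1: zimpufbennuɣ
Rule 2: /i/ before nasal /m/ → [ĩ]
Rule 2: /e/ before nasal /n/ → [ẽ]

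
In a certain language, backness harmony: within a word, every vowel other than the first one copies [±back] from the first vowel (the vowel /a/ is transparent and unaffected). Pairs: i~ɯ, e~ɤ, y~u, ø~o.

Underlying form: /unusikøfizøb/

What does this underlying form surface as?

[unusɯkofɯzob]

/i/ harmonizes with /u/ ([+back]) → [ɯ]
/ø/ harmonizes with /u/ ([+back]) → [o]
/i/ harmonizes with /u/ ([+back]) → [ɯ]
/ø/ harmonizes with /u/ ([+back]) → [o]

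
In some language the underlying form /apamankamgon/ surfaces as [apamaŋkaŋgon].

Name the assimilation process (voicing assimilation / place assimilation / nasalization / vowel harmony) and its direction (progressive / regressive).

place assimilation, regressive

/n/→[ŋ] /m/→[ŋ].
Each target copies a feature from the following segment, so the direction is regressive.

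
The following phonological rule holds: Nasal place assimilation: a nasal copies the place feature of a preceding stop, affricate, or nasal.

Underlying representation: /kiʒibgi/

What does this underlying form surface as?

[kiʒibgi]

no segment meets the rule's conditions; no change.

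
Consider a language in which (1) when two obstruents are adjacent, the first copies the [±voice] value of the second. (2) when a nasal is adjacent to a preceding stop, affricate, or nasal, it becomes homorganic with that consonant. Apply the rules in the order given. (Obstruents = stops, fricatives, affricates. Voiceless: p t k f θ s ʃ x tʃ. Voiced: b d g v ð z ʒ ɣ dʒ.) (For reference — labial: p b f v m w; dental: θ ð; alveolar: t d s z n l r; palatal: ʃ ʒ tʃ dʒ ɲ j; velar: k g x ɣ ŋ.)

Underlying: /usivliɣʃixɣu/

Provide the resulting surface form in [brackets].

[usivlixʃiɣɣu]

Rule 1: /ɣ/ before /ʃ/ (voiceless) → [x]
Rule 1: /x/ before /ɣ/ (voiced) → [ɣ]
After rule 1: usivlixʃiɣɣu
Rule 2: no segment meets the rule's conditions; no change.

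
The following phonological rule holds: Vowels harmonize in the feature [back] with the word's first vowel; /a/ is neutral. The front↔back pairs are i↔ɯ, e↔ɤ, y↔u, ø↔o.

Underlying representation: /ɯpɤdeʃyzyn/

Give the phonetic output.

/e/ harmonizes with /ɯ/ ([+back]) → [ɤ]
/y/ harmonizes with /ɯ/ ([+back]) → [u]
/y/ harmonizes with /ɯ/ ([+back]) → [u]

[ɯpɤdɤʃuzun]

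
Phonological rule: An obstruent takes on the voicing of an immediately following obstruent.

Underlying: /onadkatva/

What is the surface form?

[onatkadva]

/d/ before /k/ (voiceless) → [t]
/t/ before /v/ (voiced) → [d]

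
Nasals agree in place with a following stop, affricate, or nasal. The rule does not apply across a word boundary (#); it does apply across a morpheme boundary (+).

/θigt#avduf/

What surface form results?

[θigt#avduf]

no segment meets the rule's conditions; no change.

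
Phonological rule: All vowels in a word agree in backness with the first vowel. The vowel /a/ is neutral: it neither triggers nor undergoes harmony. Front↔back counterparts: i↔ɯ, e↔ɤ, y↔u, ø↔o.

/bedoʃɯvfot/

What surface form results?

[bedøʃivføt]

/o/ harmonizes with /e/ ([-back]) → [ø]
/ɯ/ harmonizes with /e/ ([-back]) → [i]
/o/ harmonizes with /e/ ([-back]) → [ø]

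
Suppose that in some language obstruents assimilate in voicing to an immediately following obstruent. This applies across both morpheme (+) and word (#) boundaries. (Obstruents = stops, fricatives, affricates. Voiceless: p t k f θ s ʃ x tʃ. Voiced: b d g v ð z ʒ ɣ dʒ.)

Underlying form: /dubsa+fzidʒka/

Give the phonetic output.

/b/ before /s/ (voiceless) → [p]
/f/ before /z/ (voiced) → [v]
/dʒ/ before /k/ (voiceless) → [tʃ]

[dupsa+vzitʃka]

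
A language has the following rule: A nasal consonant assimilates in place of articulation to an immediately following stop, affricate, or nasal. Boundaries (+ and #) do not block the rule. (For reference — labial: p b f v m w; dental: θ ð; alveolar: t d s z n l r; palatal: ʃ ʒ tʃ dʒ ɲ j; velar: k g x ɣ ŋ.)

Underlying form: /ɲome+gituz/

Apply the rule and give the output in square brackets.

[ɲome+gituz]

no segment meets the rule's conditions; no change.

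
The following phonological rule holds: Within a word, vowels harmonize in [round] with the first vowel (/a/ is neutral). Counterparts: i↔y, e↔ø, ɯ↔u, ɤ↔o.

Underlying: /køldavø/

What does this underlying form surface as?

[køldavø]

no segment meets the rule's conditions; no change.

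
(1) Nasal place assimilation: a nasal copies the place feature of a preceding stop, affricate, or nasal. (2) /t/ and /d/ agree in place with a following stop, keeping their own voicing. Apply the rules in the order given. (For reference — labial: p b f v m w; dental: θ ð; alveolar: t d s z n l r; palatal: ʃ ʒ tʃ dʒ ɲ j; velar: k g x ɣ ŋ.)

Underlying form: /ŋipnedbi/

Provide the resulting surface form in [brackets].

[ŋipmebbi]

Rule 1: /n/ after /p/ (labial) → [m]
After rule 1: ŋipmedbi
Rule 2: /d/ before /b/ (labial) → [b]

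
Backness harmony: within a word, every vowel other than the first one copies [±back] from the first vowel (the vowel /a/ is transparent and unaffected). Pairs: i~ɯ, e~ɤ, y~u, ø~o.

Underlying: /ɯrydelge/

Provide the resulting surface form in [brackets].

[ɯrudɤlgɤ]

/y/ harmonizes with /ɯ/ ([+back]) → [u]
/e/ harmonizes with /ɯ/ ([+back]) → [ɤ]
/e/ harmonizes with /ɯ/ ([+back]) → [ɤ]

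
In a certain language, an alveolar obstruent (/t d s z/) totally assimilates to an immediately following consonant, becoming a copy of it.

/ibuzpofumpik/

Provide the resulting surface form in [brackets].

/z/ before /p/ → [p] (total assimilation)

[ibuppofumpik]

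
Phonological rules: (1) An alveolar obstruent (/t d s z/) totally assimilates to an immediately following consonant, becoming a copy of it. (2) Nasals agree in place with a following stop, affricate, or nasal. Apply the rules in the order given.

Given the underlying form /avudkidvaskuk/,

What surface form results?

[avukkivvakkuk]

Rule 1: /d/ before /k/ → [k] (total assimilation)
Rule 1: /d/ before /v/ → [v] (total assimilation)
Rule 1: /s/ before /k/ → [k] (total assimilation)
After rule 1: avukkivvakkuk
Rule 2: no segment meets the rule's conditions; no change.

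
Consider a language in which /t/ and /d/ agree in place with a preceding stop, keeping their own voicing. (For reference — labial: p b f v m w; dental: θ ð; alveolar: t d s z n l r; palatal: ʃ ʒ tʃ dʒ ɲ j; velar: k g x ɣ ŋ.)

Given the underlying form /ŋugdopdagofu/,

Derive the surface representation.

[ŋuggopbagofu]

/d/ after /g/ (velar) → [g]
/d/ after /p/ (labial) → [b]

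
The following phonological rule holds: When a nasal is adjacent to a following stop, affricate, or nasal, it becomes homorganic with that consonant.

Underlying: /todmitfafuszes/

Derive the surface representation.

no segment meets the rule's conditions; no change.

[todmitfafuszes]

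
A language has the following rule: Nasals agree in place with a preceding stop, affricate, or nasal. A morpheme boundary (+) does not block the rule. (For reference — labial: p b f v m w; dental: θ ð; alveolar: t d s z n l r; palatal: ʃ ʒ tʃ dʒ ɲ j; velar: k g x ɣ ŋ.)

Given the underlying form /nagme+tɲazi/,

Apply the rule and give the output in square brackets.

[nagŋe+tnazi]

/m/ after /g/ (velar) → [ŋ]
/ɲ/ after /t/ (alveolar) → [n]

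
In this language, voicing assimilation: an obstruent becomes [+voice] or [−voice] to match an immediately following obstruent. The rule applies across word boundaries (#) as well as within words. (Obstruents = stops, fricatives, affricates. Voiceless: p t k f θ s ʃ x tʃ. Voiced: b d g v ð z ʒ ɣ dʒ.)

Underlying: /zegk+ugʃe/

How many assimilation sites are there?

/g/ before /k/ (voiceless) → [k]
/g/ before /ʃ/ (voiceless) → [k]
2 segments change.

2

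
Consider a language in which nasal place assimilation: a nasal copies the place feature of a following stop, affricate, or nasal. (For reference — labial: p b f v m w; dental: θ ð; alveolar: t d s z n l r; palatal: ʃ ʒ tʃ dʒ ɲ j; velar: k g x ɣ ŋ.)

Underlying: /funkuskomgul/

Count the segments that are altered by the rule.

/n/ before /k/ (velar) → [ŋ]
/m/ before /g/ (velar) → [ŋ]
2 segments change.

2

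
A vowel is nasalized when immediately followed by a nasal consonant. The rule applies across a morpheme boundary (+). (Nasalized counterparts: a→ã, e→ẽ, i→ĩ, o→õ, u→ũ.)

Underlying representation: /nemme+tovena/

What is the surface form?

/e/ before nasal /m/ → [ẽ]
/e/ before nasal /n/ → [ẽ]

[nẽmme+tovẽna]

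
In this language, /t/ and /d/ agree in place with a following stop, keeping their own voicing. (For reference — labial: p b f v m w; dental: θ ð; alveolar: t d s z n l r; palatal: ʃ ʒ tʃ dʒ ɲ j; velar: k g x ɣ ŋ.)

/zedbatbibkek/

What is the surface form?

[zebbapbibkek]

/d/ before /b/ (labial) → [b]
/t/ before /b/ (labial) → [p]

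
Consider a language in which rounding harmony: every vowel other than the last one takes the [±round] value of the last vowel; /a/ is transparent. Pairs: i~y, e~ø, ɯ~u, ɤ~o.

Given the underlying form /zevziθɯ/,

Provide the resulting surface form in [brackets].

no segment meets the rule's conditions; no change.

[zevziθɯ]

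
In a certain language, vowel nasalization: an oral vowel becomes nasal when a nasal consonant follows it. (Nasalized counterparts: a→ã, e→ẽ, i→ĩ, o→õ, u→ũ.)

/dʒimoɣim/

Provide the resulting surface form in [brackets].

[dʒĩmoɣĩm]

/i/ before nasal /m/ → [ĩ]
/i/ before nasal /m/ → [ĩ]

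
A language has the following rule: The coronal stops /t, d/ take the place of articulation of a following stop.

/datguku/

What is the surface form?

/t/ before /g/ (velar) → [k]

[dakguku]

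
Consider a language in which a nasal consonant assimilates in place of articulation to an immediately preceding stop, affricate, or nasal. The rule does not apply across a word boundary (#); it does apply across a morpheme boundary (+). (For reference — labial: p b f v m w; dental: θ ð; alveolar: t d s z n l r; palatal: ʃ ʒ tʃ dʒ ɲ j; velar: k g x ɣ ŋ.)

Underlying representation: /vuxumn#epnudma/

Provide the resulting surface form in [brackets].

/n/ after /m/ (labial) → [m]
/n/ after /p/ (labial) → [m]
/m/ after /d/ (alveolar) → [n]

[vuxumm#epmudna]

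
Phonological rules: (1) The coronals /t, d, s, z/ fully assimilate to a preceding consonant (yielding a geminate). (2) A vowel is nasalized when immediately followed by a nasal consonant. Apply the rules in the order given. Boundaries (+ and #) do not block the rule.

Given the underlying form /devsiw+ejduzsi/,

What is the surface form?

Rule 1: /s/ after /v/ → [v] (total assimilation)
Rule 1: /d/ after /j/ → [j] (total assimilation)
Rule 1: /s/ after /z/ → [z] (total assimilation)
After rule 1: devviw+ejjuzzi
Rule 2: no segment meets the rule's conditions; no change.

[devviw+ejjuzzi]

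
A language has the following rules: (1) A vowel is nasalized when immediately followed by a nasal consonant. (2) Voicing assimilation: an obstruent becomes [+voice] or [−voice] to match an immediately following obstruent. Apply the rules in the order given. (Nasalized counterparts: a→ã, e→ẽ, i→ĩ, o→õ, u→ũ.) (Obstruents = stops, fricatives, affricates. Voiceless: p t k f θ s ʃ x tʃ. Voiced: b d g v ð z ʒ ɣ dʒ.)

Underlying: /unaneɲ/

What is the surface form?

Rule 1: /u/ before nasal /n/ → [ũ]
Rule 1: /a/ before nasal /n/ → [ã]
Rule 1: /e/ before nasal /ɲ/ → [ẽ]
After rule 1: ũnãnẽɲ
Rule 2: no segment meets the rule's conditions; no change.

[ũnãnẽɲ]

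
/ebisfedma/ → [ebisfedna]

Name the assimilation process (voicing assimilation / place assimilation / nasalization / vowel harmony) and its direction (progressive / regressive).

place assimilation, progressive

/m/→[n].
Each target copies a feature from the preceding segment, so the direction is progressive.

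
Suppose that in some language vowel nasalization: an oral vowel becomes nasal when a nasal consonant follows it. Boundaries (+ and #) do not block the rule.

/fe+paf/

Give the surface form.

no segment meets the rule's conditions; no change.

[fe+paf]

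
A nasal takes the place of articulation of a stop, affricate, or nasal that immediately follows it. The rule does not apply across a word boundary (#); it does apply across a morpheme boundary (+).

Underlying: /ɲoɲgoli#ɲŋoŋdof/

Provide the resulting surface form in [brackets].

[ɲoŋgoli#ŋŋondof]

/ɲ/ before /g/ (velar) → [ŋ]
/ɲ/ before /ŋ/ (velar) → [ŋ]
/ŋ/ before /d/ (alveolar) → [n]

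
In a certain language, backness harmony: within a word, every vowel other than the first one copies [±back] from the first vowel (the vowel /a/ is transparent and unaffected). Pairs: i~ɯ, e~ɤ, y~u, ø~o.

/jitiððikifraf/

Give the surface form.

no segment meets the rule's conditions; no change.

[jitiððikifraf]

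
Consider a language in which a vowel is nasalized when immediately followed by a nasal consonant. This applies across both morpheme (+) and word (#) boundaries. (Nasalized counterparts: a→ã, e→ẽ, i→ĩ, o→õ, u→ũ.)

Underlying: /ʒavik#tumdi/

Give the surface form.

[ʒavik#tũmdi]

/u/ before nasal /m/ → [ũ]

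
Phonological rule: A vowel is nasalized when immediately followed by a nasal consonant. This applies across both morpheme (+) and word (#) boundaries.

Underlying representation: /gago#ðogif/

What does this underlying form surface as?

[gago#ðogif]

no segment meets the rule's conditions; no change.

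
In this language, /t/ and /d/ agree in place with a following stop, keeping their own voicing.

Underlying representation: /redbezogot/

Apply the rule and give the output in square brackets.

[rebbezogot]

/d/ before /b/ (labial) → [b]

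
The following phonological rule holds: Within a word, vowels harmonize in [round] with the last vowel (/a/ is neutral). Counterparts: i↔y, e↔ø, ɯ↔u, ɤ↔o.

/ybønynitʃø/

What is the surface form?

[ybønynytʃø]

/i/ harmonizes with /ø/ ([+round]) → [y]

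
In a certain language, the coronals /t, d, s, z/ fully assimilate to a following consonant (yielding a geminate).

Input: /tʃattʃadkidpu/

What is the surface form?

[tʃatʃtʃakkippu]

/t/ before /tʃ/ → [tʃ] (total assimilation)
/d/ before /k/ → [k] (total assimilation)
/d/ before /p/ → [p] (total assimilation)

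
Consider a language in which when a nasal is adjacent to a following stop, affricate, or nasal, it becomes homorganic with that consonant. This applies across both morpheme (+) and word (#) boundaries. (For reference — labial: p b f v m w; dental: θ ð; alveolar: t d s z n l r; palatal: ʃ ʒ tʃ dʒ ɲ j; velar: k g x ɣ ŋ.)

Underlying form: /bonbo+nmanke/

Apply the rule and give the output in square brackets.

[bombo+mmaŋke]

/n/ before /b/ (labial) → [m]
/n/ before /m/ (labial) → [m]
/n/ before /k/ (velar) → [ŋ]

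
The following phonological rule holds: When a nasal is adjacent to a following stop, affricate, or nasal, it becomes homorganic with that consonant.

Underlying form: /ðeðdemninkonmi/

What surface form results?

/m/ before /n/ (alveolar) → [n]
/n/ before /k/ (velar) → [ŋ]
/n/ before /m/ (labial) → [m]

[ðeðdenniŋkommi]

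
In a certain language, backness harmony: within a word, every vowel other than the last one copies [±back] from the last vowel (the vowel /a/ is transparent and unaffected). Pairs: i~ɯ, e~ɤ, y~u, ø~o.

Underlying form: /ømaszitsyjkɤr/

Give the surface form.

[omaszɯtsujkɤr]

/ø/ harmonizes with /ɤ/ ([+back]) → [o]
/i/ harmonizes with /ɤ/ ([+back]) → [ɯ]
/y/ harmonizes with /ɤ/ ([+back]) → [u]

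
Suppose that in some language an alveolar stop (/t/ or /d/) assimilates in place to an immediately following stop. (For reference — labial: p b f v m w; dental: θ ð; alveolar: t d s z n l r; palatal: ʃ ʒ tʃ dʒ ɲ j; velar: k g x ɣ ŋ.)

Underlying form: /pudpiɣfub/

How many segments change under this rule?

1

/d/ before /p/ (labial) → [b]
1 segment changes.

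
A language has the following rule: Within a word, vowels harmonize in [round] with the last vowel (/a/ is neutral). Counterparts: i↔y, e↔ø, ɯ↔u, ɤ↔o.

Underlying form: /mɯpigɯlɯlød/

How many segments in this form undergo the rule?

4

/ɯ/ harmonizes with /ø/ ([+round]) → [u]
/i/ harmonizes with /ø/ ([+round]) → [y]
/ɯ/ harmonizes with /ø/ ([+round]) → [u]
/ɯ/ harmonizes with /ø/ ([+round]) → [u]
4 segments change.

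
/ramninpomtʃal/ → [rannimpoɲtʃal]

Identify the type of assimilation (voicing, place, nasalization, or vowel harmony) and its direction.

/m/→[n] /n/→[m] /m/→[ɲ].
Each target copies a feature from the following segment, so the direction is regressive.

place assimilation, regressive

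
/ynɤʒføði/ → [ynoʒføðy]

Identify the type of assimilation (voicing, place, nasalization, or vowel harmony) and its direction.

/ɤ/→[o] /i/→[y].
Vowels agree with the first vowel, so the harmony is progressive.

vowel harmony, progressive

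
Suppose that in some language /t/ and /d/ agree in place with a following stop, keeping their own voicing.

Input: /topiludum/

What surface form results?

[topiludum]

no segment meets the rule's conditions; no change.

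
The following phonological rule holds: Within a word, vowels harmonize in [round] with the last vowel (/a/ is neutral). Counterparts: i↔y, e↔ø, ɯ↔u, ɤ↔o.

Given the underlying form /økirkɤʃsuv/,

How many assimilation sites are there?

/i/ harmonizes with /u/ ([+round]) → [y]
/ɤ/ harmonizes with /u/ ([+round]) → [o]
2 segments change.

2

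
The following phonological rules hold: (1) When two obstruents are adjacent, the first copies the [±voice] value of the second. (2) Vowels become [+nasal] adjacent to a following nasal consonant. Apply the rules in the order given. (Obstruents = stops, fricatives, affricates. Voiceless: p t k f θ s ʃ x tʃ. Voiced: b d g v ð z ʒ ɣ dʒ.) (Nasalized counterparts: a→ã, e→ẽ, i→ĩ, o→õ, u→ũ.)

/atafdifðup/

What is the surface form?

Rule 1: /f/ before /d/ (voiced) → [v]
Rule 1: /f/ before /ð/ (voiced) → [v]
After rule 1: atavdivðup
Rule 2: no segment meets the rule's conditions; no change.

[atavdivðup]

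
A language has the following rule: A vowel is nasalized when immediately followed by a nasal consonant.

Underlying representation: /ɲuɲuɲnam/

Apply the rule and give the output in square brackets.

/u/ before nasal /ɲ/ → [ũ]
/u/ before nasal /ɲ/ → [ũ]
/a/ before nasal /m/ → [ã]

[ɲũɲũɲnãm]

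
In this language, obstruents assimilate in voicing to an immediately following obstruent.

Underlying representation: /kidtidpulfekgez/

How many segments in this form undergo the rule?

3

/d/ before /t/ (voiceless) → [t]
/d/ before /p/ (voiceless) → [t]
/k/ before /g/ (voiced) → [g]
3 segments change.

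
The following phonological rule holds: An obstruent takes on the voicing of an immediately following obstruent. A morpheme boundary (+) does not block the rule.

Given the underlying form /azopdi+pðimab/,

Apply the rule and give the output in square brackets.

/p/ before /d/ (voiced) → [b]
/p/ before /ð/ (voiced) → [b]

[azobdi+bðimab]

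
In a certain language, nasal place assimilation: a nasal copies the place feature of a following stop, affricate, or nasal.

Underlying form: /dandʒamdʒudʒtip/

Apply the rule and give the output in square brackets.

[daɲdʒaɲdʒudʒtip]

/n/ before /dʒ/ (palatal) → [ɲ]
/m/ before /dʒ/ (palatal) → [ɲ]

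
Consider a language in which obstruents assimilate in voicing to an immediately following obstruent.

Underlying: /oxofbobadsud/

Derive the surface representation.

[oxovbobatsud]

/f/ before /b/ (voiced) → [v]
/d/ before /s/ (voiceless) → [t]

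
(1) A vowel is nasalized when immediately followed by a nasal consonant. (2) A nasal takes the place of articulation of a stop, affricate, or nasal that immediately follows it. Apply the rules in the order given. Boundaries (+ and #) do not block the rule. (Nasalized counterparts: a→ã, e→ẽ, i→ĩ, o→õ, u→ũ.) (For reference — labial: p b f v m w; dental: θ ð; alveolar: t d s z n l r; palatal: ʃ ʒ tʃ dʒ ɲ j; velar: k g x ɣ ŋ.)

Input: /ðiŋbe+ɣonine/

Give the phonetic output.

Rule 1: /i/ before nasal /ŋ/ → [ĩ]
Rule 1: /o/ before nasal /n/ → [õ]
Rule 1: /i/ before nasal /n/ → [ĩ]
After rule 1: ðĩŋbe+ɣõnĩne
Rule 2: /ŋ/ before /b/ (labial) → [m]

[ðĩmbe+ɣõnĩne]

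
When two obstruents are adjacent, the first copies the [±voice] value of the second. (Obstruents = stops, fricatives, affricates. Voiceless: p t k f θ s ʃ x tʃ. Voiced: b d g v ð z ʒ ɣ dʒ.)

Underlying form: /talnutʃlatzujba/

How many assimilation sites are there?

1

/t/ before /z/ (voiced) → [d]
1 segment changes.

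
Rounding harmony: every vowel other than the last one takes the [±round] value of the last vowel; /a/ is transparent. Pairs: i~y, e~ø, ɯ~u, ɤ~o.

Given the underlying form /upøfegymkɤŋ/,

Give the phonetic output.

[ɯpefegimkɤŋ]

/u/ harmonizes with /ɤ/ ([-round]) → [ɯ]
/ø/ harmonizes with /ɤ/ ([-round]) → [e]
/y/ harmonizes with /ɤ/ ([-round]) → [i]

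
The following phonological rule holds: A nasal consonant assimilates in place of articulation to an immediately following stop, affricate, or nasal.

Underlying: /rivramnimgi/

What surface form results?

[rivranniŋgi]

/m/ before /n/ (alveolar) → [n]
/m/ before /g/ (velar) → [ŋ]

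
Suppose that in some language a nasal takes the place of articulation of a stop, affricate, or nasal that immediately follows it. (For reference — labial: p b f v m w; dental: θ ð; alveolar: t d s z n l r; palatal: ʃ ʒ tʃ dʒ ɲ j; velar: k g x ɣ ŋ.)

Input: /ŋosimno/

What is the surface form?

/m/ before /n/ (alveolar) → [n]

[ŋosinno]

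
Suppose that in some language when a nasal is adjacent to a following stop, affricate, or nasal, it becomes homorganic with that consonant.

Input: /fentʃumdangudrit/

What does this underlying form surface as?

/n/ before /tʃ/ (palatal) → [ɲ]
/m/ before /d/ (alveolar) → [n]
/n/ before /g/ (velar) → [ŋ]

[feɲtʃundaŋgudrit]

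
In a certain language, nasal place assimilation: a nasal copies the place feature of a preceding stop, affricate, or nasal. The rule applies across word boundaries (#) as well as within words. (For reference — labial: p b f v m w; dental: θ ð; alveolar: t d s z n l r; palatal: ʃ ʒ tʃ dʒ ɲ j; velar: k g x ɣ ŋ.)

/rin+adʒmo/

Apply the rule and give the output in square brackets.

/m/ after /dʒ/ (palatal) → [ɲ]

[rin+adʒɲo]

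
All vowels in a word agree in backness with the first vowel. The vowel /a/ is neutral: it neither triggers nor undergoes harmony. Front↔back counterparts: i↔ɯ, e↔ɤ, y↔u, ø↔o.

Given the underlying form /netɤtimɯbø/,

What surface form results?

[netetimibø]

/ɤ/ harmonizes with /e/ ([-back]) → [e]
/ɯ/ harmonizes with /e/ ([-back]) → [i]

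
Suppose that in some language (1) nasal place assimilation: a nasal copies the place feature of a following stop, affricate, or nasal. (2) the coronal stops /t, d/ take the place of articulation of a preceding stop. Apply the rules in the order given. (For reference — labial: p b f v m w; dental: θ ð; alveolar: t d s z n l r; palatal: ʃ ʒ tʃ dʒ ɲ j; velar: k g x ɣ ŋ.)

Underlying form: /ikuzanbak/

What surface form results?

Rule 1: /n/ before /b/ (labial) → [m]
After rule 1: ikuzambak
Rule 2: no segment meets the rule's conditions; no change.

[ikuzambak]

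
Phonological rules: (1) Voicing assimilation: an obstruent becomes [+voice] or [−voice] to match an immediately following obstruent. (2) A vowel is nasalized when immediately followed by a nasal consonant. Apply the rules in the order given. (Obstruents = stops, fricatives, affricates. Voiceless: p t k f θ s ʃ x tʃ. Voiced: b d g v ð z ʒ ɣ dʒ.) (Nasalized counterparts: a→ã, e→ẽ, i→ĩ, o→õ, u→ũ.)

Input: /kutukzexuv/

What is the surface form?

[kutugzexuv]

Rule 1: /k/ before /z/ (voiced) → [g]
After rule 1: kutugzexuv
Rule 2: no segment meets the rule's conditions; no change.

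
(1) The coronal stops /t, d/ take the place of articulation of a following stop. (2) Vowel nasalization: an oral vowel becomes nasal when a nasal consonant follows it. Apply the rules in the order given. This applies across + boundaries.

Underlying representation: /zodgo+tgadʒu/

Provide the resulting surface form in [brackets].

Rule 1: /d/ before /g/ (velar) → [g]
Rule 1: /t/ before /g/ (velar) → [k]
After rule 1: zoggo+kgadʒu
Rule 2: no segment meets the rule's conditions; no change.

[zoggo+kgadʒu]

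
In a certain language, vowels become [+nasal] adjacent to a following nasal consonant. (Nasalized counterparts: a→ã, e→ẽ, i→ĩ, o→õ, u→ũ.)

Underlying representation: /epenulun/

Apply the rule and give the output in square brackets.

[epẽnulũn]

/e/ before nasal /n/ → [ẽ]
/u/ before nasal /n/ → [ũ]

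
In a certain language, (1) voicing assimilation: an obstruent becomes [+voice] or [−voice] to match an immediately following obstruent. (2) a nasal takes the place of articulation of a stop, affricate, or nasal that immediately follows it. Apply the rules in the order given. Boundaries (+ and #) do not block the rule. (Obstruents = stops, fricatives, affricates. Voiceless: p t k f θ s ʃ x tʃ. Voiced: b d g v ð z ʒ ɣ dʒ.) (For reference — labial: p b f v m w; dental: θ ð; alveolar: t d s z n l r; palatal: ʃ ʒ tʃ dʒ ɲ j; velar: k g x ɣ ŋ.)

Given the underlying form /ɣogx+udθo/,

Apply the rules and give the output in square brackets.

[ɣokx+utθo]

Rule 1: /g/ before /x/ (voiceless) → [k]
Rule 1: /d/ before /θ/ (voiceless) → [t]
After rule 1: ɣokx+utθo
Rule 2: no segment meets the rule's conditions; no change.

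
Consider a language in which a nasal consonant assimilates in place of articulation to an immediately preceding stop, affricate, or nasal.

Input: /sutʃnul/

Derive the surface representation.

[sutʃɲul]

/n/ after /tʃ/ (palatal) → [ɲ]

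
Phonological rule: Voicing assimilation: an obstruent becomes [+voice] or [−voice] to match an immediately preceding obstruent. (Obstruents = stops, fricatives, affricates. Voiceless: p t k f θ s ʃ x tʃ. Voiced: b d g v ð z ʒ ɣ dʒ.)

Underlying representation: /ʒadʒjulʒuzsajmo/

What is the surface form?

[ʒadʒjulʒuzzajmo]

/s/ after /z/ (voiced) → [z]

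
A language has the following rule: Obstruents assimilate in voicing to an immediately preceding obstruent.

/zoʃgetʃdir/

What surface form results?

/g/ after /ʃ/ (voiceless) → [k]
/d/ after /tʃ/ (voiceless) → [t]

[zoʃketʃtir]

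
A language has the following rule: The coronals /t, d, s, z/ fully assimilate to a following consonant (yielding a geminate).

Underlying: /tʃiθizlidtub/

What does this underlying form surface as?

/z/ before /l/ → [l] (total assimilation)
/d/ before /t/ → [t] (total assimilation)

[tʃiθillittub]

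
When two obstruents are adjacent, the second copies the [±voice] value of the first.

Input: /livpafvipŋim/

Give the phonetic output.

/p/ after /v/ (voiced) → [b]
/v/ after /f/ (voiceless) → [f]

[livbaffipŋim]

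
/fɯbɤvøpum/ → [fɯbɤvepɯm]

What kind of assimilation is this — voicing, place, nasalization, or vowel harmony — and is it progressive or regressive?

/ø/→[e] /u/→[ɯ].
Vowels agree with the first vowel, so the harmony is progressive.

vowel harmony, progressive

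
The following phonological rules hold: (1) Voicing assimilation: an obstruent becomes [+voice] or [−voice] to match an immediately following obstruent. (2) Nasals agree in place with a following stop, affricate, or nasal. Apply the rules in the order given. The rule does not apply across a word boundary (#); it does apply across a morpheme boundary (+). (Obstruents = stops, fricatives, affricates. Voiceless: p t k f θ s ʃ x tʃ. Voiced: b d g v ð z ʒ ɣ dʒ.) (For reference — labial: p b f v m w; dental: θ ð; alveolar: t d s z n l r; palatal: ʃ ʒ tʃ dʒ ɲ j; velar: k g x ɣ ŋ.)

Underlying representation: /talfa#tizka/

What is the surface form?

[talfa#tiska]

Rule 1: /z/ before /k/ (voiceless) → [s]
After rule 1: talfa#tiska
Rule 2: no segment meets the rule's conditions; no change.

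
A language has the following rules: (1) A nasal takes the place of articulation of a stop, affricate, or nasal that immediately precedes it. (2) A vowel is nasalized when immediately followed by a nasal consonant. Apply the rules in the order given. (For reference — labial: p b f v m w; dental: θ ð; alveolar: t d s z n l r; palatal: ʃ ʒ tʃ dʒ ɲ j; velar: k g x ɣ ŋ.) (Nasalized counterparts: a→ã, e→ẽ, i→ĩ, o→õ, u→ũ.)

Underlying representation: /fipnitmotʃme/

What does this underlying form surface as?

Rule 1: /n/ after /p/ (labial) → [m]
Rule 1: /m/ after /t/ (alveolar) → [n]
Rule 1: /m/ after /tʃ/ (palatal) → [ɲ]
After rule 1: fipmitnotʃɲe
Rule 2: no segment meets the rule's conditions; no change.

[fipmitnotʃɲe]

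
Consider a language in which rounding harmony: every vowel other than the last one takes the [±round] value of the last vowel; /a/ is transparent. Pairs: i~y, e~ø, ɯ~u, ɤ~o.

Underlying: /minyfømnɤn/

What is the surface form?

/y/ harmonizes with /ɤ/ ([-round]) → [i]
/ø/ harmonizes with /ɤ/ ([-round]) → [e]

[minifemnɤn]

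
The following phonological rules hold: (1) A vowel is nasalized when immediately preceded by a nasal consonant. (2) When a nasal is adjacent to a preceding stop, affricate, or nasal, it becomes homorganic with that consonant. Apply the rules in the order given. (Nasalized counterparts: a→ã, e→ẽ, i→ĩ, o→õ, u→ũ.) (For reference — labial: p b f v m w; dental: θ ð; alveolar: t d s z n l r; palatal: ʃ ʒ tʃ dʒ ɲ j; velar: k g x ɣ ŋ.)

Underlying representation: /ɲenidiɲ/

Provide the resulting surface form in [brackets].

Rule 1: /e/ after nasal /ɲ/ → [ẽ]
Rule 1: /i/ after nasal /n/ → [ĩ]
After rule 1: ɲẽnĩdiɲ
Rule 2: no segment meets the rule's conditions; no change.

[ɲẽnĩdiɲ]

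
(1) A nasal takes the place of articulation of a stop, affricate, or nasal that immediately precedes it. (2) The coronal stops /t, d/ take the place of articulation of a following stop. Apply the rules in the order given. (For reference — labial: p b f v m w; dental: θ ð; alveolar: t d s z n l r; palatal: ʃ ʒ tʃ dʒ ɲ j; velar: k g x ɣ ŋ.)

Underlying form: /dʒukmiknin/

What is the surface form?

Rule 1: /m/ after /k/ (velar) → [ŋ]
Rule 1: /n/ after /k/ (velar) → [ŋ]
After rule 1: dʒukŋikŋin
Rule 2: no segment meets the rule's conditions; no change.

[dʒukŋikŋin]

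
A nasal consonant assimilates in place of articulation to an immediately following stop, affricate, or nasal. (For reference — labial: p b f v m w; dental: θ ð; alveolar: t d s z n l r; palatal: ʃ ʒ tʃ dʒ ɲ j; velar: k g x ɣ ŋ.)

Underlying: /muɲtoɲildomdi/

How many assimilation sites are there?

/ɲ/ before /t/ (alveolar) → [n]
/m/ before /d/ (alveolar) → [n]
2 segments change.

2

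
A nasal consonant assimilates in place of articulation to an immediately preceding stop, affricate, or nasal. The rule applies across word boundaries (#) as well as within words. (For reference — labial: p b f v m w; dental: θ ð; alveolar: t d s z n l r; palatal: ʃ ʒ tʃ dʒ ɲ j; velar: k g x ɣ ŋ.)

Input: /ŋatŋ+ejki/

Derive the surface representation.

/ŋ/ after /t/ (alveolar) → [n]

[ŋatn+ejki]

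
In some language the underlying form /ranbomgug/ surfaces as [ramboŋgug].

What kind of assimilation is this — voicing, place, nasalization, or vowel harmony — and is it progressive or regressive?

/n/→[m] /m/→[ŋ].
Each target copies a feature from the following segment, so the direction is regressive.

place assimilation, regressive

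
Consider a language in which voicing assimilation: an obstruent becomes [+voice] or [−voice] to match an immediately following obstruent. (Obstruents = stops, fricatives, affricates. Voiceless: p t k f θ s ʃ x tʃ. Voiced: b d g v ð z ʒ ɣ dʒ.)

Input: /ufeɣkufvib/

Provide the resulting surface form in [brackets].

[ufexkuvvib]

/ɣ/ before /k/ (voiceless) → [x]
/f/ before /v/ (voiced) → [v]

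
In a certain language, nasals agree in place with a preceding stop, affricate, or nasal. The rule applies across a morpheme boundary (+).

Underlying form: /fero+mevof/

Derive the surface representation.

no segment meets the rule's conditions; no change.

[fero+mevof]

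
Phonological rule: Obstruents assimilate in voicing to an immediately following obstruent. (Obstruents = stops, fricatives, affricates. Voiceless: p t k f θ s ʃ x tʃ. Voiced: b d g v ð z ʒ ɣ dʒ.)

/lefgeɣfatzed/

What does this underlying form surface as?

[levgexfadzed]

/f/ before /g/ (voiced) → [v]
/ɣ/ before /f/ (voiceless) → [x]
/t/ before /z/ (voiced) → [d]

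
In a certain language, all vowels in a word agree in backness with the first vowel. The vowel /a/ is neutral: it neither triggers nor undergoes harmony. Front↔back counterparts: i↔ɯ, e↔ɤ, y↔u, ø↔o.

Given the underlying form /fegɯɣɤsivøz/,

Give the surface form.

[fegiɣesivøz]

/ɯ/ harmonizes with /e/ ([-back]) → [i]
/ɤ/ harmonizes with /e/ ([-back]) → [e]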